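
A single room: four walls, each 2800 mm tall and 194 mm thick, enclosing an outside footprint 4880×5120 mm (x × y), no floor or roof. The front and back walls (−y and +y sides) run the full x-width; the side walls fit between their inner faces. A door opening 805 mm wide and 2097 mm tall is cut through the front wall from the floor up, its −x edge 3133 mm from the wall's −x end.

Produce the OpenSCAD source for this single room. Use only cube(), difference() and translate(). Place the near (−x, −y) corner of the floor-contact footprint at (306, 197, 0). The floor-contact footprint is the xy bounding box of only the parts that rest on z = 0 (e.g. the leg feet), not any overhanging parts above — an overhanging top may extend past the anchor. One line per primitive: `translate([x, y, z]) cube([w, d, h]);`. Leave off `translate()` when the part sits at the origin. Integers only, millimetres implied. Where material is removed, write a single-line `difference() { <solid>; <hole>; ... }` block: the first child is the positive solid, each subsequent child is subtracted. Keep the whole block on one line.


difference() { translate([306, 197, 0]) cube([4880, 194, 2800]); translate([3439, 197, 0]) cube([805, 194, 2097]); }
translate([306, 5123, 0]) cube([4880, 194, 2800]);
translate([306, 391, 0]) cube([194, 4732, 2800]);
translate([4992, 391, 0]) cube([194, 4732, 2800]);


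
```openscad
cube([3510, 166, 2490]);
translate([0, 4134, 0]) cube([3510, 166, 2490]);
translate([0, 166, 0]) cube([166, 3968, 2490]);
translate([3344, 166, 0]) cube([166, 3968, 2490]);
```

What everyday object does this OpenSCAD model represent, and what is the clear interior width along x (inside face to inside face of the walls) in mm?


A house (or room) frame. The interior width is 3178 mm.

Four 2490 mm walls enclosing a rectangle with no floor or roof — a room or house frame. Outside width is 3510 mm and wall thickness is 166 mm, so the interior width is 3510 − 2 × 166 = 3178 mm.


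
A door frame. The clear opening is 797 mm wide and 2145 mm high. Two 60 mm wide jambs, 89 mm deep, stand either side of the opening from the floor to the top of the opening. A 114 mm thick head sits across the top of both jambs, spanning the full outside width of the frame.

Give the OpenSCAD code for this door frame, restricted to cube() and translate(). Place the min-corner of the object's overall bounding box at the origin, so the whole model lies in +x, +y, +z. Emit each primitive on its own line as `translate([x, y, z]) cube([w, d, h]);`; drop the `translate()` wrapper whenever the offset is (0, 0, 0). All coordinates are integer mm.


cube([60, 89, 2145]);
translate([857, 0, 0]) cube([60, 89, 2145]);
translate([0, 0, 2145]) cube([917, 89, 114]);


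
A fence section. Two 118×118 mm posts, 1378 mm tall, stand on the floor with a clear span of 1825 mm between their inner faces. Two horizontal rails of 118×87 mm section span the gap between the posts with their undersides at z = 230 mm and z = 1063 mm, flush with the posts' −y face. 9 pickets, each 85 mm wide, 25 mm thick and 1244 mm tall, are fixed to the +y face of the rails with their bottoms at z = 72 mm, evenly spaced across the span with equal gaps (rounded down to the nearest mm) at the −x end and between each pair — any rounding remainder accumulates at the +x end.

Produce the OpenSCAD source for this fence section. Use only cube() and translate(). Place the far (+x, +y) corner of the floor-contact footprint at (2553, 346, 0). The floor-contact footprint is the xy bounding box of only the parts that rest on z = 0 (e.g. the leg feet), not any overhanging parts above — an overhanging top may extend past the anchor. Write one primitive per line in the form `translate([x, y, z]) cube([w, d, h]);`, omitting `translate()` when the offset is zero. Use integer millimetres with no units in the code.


translate([492, 228, 0]) cube([118, 118, 1378]);
translate([2435, 228, 0]) cube([118, 118, 1378]);
translate([610, 228, 230]) cube([1825, 118, 87]);
translate([610, 228, 1063]) cube([1825, 118, 87]);
translate([716, 346, 72]) cube([85, 25, 1244]);
translate([907, 346, 72]) cube([85, 25, 1244]);
translate([1098, 346, 72]) cube([85, 25, 1244]);
translate([1289, 346, 72]) cube([85, 25, 1244]);
translate([1480, 346, 72]) cube([85, 25, 1244]);
translate([1671, 346, 72]) cube([85, 25, 1244]);
translate([1862, 346, 72]) cube([85, 25, 1244]);
translate([2053, 346, 72]) cube([85, 25, 1244]);
translate([2244, 346, 72]) cube([85, 25, 1244]);


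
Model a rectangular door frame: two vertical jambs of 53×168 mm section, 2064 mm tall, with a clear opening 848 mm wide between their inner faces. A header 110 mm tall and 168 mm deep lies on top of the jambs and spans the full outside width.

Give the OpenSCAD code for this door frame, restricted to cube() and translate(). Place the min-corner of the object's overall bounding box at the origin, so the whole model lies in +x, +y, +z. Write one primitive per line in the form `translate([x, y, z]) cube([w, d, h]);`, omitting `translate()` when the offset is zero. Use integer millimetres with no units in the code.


cube([53, 168, 2064]);
translate([901, 0, 0]) cube([53, 168, 2064]);
translate([0, 0, 2064]) cube([954, 168, 110]);


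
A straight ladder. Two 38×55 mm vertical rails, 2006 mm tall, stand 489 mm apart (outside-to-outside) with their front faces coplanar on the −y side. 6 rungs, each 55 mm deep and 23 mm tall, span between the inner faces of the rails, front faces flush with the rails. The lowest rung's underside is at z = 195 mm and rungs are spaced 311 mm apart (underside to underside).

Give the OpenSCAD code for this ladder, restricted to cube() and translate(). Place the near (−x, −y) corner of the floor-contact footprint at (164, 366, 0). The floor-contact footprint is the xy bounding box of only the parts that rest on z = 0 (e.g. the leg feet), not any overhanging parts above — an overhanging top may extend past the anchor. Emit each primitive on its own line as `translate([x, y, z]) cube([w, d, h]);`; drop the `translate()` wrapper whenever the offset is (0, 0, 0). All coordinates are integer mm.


// rung span = 489 - 2*38 = 413
// rung[k] z = 195 + k*311
translate([164, 366, 0]) cube([38, 55, 2006]);
translate([615, 366, 0]) cube([38, 55, 2006]);
translate([202, 366, 195]) cube([413, 55, 23]);
translate([202, 366, 506]) cube([413, 55, 23]);
translate([202, 366, 817]) cube([413, 55, 23]);
translate([202, 366, 1128]) cube([413, 55, 23]);
translate([202, 366, 1439]) cube([413, 55, 23]);
translate([202, 366, 1750]) cube([413, 55, 23]);


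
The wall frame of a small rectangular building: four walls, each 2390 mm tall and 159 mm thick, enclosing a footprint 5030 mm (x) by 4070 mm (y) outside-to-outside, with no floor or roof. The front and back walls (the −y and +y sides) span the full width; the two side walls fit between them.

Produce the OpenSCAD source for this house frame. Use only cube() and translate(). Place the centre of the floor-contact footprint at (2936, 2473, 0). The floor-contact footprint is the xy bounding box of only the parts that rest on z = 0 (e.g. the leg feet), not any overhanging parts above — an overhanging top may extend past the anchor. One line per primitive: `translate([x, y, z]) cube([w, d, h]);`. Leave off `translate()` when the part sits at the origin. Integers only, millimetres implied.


translate([421, 438, 0]) cube([5030, 159, 2390]);
translate([421, 4349, 0]) cube([5030, 159, 2390]);
translate([421, 597, 0]) cube([159, 3752, 2390]);
translate([5292, 597, 0]) cube([159, 3752, 2390]);


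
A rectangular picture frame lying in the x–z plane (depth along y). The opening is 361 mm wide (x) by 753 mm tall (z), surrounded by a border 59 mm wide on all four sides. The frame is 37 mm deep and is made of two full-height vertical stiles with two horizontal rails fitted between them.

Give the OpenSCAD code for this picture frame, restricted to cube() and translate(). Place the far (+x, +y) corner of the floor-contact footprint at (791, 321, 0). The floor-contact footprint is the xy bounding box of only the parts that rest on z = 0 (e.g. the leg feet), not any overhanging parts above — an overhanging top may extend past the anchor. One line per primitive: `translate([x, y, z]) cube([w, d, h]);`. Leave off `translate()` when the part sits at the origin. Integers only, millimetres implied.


translate([312, 284, 0]) cube([59, 37, 871]);
translate([732, 284, 0]) cube([59, 37, 871]);
translate([371, 284, 0]) cube([361, 37, 59]);
translate([371, 284, 812]) cube([361, 37, 59]);


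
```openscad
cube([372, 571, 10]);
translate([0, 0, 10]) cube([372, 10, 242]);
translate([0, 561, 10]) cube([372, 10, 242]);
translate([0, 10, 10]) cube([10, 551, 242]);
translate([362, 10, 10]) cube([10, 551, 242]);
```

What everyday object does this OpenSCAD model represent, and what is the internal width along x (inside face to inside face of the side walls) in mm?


An open box. The internal width is 352 mm.

A 372×571 base slab with four walls standing on it — an open box. The base is 372 mm wide and the walls are 10 mm thick, so the internal width is 372 − 2 × 10 = 352 mm.


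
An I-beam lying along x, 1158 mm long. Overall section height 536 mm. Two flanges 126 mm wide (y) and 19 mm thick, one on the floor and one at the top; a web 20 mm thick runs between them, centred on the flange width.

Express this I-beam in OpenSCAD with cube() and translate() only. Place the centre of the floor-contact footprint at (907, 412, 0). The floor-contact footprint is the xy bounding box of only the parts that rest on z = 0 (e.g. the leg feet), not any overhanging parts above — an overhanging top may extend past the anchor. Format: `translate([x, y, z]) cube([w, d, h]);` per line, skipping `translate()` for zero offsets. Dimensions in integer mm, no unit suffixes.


translate([328, 349, 0]) cube([1158, 126, 19]);
translate([328, 402, 19]) cube([1158, 20, 498]);
translate([328, 349, 517]) cube([1158, 126, 19]);


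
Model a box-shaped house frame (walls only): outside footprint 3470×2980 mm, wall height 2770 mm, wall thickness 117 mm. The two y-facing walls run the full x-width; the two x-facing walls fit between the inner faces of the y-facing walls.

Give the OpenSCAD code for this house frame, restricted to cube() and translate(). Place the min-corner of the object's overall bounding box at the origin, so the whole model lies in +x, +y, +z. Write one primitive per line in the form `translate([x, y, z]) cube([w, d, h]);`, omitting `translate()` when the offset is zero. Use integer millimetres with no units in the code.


cube([3470, 117, 2770]);
translate([0, 2863, 0]) cube([3470, 117, 2770]);
translate([0, 117, 0]) cube([117, 2746, 2770]);
translate([3353, 117, 0]) cube([117, 2746, 2770]);


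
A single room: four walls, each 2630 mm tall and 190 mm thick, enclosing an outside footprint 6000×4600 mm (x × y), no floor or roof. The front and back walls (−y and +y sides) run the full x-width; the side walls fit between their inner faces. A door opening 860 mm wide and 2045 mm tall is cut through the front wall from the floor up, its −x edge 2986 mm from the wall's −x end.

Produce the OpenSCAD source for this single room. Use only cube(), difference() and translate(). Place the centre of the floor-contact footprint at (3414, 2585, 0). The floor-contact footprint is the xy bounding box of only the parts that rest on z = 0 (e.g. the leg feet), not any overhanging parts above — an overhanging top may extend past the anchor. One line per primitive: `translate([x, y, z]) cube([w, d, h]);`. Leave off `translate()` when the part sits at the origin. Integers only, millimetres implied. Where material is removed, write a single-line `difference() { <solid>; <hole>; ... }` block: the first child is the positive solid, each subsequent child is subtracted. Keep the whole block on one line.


difference() { translate([414, 285, 0]) cube([6000, 190, 2630]); translate([3400, 285, 0]) cube([860, 190, 2045]); }
translate([414, 4695, 0]) cube([6000, 190, 2630]);
translate([414, 475, 0]) cube([190, 4220, 2630]);
translate([6224, 475, 0]) cube([190, 4220, 2630]);


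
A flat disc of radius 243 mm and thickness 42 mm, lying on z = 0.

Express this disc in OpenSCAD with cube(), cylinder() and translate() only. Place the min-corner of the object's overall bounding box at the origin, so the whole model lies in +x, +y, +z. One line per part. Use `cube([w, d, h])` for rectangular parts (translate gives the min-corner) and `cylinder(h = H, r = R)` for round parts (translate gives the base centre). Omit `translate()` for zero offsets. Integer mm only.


translate([243, 243, 0]) cylinder(h = 42, r = 243);


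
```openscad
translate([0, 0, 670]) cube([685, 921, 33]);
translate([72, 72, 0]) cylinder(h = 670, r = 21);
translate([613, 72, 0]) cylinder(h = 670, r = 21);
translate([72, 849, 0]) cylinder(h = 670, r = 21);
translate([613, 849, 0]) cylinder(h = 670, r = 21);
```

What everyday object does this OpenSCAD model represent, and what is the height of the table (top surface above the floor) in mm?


A table. The table height is 703 mm.

A 685×921×33 slab sits at z = 670 on four Ø42 mm round legs — a table. The top surface is at 670 + 33 = 703 mm.


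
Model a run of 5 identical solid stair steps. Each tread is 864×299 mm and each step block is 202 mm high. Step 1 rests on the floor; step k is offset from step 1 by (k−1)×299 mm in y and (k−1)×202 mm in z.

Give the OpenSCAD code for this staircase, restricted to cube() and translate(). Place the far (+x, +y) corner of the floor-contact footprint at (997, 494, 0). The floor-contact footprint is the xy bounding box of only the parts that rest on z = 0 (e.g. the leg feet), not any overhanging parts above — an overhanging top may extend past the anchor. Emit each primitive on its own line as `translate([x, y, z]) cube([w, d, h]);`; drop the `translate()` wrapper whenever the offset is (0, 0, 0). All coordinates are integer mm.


translate([133, 195, 0]) cube([864, 299, 202]);
translate([133, 494, 202]) cube([864, 299, 202]);
translate([133, 793, 404]) cube([864, 299, 202]);
translate([133, 1092, 606]) cube([864, 299, 202]);
translate([133, 1391, 808]) cube([864, 299, 202]);


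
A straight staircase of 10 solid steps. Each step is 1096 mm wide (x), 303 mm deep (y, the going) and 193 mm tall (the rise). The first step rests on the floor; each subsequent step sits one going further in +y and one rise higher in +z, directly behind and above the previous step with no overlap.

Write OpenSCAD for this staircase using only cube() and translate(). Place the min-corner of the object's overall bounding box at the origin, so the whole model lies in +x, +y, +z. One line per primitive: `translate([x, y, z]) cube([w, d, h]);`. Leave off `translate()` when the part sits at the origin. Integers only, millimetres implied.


cube([1096, 303, 193]);
translate([0, 303, 193]) cube([1096, 303, 193]);
translate([0, 606, 386]) cube([1096, 303, 193]);
translate([0, 909, 579]) cube([1096, 303, 193]);
translate([0, 1212, 772]) cube([1096, 303, 193]);
translate([0, 1515, 965]) cube([1096, 303, 193]);
translate([0, 1818, 1158]) cube([1096, 303, 193]);
translate([0, 2121, 1351]) cube([1096, 303, 193]);
translate([0, 2424, 1544]) cube([1096, 303, 193]);
translate([0, 2727, 1737]) cube([1096, 303, 193]);


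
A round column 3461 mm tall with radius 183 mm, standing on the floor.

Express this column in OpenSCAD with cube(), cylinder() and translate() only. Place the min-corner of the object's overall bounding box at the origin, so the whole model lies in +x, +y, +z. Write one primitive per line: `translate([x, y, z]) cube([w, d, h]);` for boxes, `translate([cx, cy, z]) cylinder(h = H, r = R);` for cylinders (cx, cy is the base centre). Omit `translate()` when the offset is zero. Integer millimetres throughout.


translate([183, 183, 0]) cylinder(h = 3461, r = 183);


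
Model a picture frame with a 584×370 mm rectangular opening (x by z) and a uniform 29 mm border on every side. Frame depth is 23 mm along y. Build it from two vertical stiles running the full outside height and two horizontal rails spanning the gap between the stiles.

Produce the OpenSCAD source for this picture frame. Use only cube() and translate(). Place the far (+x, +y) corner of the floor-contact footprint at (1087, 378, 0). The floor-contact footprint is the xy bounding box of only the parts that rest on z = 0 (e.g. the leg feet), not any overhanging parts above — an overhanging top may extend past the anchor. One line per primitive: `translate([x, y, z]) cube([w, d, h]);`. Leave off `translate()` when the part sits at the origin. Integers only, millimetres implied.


translate([445, 355, 0]) cube([29, 23, 428]);
translate([1058, 355, 0]) cube([29, 23, 428]);
translate([474, 355, 0]) cube([584, 23, 29]);
translate([474, 355, 399]) cube([584, 23, 29]);


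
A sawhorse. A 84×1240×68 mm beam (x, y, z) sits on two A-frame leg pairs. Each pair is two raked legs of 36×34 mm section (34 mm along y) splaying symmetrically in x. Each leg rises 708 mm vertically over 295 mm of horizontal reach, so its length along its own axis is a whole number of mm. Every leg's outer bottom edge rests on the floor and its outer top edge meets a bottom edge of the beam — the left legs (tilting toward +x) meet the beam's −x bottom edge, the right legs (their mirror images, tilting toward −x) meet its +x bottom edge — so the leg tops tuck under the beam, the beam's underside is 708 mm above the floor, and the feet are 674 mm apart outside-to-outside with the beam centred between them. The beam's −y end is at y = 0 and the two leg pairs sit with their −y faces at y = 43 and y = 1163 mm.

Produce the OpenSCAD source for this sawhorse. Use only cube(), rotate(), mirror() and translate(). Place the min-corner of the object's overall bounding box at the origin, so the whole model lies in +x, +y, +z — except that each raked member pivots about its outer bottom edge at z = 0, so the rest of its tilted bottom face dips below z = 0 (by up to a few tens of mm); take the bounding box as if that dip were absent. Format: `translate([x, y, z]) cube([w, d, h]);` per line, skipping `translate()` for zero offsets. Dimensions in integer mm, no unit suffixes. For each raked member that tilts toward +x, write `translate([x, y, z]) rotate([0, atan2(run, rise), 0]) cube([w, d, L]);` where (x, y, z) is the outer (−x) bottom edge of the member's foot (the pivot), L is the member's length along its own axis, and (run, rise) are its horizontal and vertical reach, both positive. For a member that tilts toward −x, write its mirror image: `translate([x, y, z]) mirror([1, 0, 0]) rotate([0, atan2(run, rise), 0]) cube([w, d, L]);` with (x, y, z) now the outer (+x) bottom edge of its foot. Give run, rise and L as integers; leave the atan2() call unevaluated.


// leg length = √(295² + 708²) = 767
// right-leg outer foot x = 2·295 + 84 = 674
// beam min-corner = (295, 0, 708)
translate([295, 0, 708]) cube([84, 1240, 68]);
translate([0, 43, 0]) rotate([0, atan2(295, 708), 0]) cube([36, 34, 767]);
translate([674, 43, 0]) mirror([1, 0, 0]) rotate([0, atan2(295, 708), 0]) cube([36, 34, 767]);
translate([0, 1163, 0]) rotate([0, atan2(295, 708), 0]) cube([36, 34, 767]);
translate([674, 1163, 0]) mirror([1, 0, 0]) rotate([0, atan2(295, 708), 0]) cube([36, 34, 767]);


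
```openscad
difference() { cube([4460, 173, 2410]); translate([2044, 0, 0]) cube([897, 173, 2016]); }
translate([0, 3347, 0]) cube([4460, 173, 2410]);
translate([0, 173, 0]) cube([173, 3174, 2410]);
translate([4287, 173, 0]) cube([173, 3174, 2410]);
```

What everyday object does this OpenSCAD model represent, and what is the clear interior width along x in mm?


A single room. The interior width is 4114 mm.

Four walls enclosing a rectangle with a door in the front wall — a room. Outside width 4460 minus two 173 mm walls gives 4114 mm.


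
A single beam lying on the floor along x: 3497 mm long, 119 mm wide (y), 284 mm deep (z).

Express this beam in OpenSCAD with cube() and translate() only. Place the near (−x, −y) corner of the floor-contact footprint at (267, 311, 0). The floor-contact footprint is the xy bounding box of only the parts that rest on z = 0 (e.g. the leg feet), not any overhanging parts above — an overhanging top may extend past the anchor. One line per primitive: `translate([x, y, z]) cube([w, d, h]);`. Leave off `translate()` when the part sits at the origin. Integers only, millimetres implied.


translate([267, 311, 0]) cube([3497, 119, 284]);


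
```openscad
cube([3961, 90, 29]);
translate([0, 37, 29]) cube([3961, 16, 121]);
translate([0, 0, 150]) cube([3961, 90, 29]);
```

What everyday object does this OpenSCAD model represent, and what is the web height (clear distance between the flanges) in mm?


An I-beam. The web height is 121 mm.

Two wide flanges with a thin centred web — an I-beam. Overall 179 mm minus two 29 mm flanges gives a web of 179 − 2·29 = 121 mm.


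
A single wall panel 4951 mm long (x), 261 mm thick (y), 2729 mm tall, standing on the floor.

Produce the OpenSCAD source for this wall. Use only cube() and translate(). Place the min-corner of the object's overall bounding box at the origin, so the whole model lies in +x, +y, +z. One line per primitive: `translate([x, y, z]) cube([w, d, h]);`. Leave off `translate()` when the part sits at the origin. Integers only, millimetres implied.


cube([4951, 261, 2729]);


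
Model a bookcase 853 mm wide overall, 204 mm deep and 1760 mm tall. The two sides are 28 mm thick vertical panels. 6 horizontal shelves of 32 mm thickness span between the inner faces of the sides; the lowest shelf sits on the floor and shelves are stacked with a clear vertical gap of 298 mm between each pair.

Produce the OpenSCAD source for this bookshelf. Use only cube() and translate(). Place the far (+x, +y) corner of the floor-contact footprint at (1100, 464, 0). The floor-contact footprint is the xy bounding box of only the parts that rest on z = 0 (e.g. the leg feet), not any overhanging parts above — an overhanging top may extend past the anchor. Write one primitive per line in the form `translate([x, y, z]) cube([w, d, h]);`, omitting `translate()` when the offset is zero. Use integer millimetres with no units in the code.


translate([247, 260, 0]) cube([28, 204, 1760]);
translate([1072, 260, 0]) cube([28, 204, 1760]);
translate([275, 260, 0]) cube([797, 204, 32]);
translate([275, 260, 330]) cube([797, 204, 32]);
translate([275, 260, 660]) cube([797, 204, 32]);
translate([275, 260, 990]) cube([797, 204, 32]);
translate([275, 260, 1320]) cube([797, 204, 32]);
translate([275, 260, 1650]) cube([797, 204, 32]);


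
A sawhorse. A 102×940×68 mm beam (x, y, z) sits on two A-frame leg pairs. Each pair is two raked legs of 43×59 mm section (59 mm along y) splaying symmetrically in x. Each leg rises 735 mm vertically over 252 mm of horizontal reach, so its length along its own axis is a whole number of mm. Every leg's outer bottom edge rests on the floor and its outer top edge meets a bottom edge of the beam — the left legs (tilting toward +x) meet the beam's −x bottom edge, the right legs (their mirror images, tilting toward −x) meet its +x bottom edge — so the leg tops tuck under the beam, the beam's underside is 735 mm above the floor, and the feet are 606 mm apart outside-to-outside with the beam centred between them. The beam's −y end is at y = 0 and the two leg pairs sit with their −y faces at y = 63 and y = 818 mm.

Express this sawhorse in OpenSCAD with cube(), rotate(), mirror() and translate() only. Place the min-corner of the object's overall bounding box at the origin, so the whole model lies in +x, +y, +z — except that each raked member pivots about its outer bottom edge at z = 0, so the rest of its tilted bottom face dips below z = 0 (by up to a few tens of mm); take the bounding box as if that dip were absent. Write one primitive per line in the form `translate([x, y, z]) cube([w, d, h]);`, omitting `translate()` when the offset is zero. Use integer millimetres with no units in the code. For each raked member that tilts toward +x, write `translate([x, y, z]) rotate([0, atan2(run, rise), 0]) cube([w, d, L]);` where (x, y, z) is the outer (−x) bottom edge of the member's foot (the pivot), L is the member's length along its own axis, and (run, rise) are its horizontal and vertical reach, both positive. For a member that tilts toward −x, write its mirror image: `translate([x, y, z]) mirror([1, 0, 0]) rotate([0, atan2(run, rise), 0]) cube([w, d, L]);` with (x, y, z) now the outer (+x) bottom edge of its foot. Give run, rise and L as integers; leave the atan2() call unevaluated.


translate([252, 0, 735]) cube([102, 940, 68]);
translate([0, 63, 0]) rotate([0, atan2(252, 735), 0]) cube([43, 59, 777]);
translate([606, 63, 0]) mirror([1, 0, 0]) rotate([0, atan2(252, 735), 0]) cube([43, 59, 777]);
translate([0, 818, 0]) rotate([0, atan2(252, 735), 0]) cube([43, 59, 777]);
translate([606, 818, 0]) mirror([1, 0, 0]) rotate([0, atan2(252, 735), 0]) cube([43, 59, 777]);


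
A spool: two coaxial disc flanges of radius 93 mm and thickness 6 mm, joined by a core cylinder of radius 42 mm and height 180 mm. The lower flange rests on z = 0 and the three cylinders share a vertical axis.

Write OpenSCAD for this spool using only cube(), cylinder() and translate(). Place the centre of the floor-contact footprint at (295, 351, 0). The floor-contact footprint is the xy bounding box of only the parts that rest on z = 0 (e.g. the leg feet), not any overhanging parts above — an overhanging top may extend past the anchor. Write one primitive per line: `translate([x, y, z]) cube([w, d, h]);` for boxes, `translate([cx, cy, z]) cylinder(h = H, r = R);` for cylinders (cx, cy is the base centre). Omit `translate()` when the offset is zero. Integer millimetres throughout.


translate([295, 351, 0]) cylinder(h = 6, r = 93);
translate([295, 351, 6]) cylinder(h = 180, r = 42);
translate([295, 351, 186]) cylinder(h = 6, r = 93);


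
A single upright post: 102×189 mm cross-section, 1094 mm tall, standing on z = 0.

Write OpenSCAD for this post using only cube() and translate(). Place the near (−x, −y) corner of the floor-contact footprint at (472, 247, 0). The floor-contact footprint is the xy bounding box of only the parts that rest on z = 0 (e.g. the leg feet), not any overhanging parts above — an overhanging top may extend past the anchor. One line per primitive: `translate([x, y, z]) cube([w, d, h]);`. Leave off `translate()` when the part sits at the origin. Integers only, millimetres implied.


translate([472, 247, 0]) cube([102, 189, 1094]);


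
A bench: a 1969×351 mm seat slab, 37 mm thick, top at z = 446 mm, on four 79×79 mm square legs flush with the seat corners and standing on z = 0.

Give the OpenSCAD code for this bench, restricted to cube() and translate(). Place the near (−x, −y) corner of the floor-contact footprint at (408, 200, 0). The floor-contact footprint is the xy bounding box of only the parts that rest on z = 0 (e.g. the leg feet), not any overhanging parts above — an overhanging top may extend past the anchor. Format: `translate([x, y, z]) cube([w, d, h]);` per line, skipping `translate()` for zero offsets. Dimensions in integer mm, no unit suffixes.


// leg_h = 446 − 37 = 409
translate([408, 200, 409]) cube([1969, 351, 37]);
translate([408, 200, 0]) cube([79, 79, 409]);
translate([408, 472, 0]) cube([79, 79, 409]);
translate([2298, 200, 0]) cube([79, 79, 409]);
translate([2298, 472, 0]) cube([79, 79, 409]);


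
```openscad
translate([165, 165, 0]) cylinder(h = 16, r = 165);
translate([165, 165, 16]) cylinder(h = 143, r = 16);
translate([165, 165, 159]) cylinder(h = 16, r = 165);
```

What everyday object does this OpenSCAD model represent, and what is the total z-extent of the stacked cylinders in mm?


A spool. The overall height is 175 mm.

Three coaxial cylinders, large–small–large — a spool. Two 16 mm flanges and a 143 mm core give 16 + 143 + 16 = 175 mm.


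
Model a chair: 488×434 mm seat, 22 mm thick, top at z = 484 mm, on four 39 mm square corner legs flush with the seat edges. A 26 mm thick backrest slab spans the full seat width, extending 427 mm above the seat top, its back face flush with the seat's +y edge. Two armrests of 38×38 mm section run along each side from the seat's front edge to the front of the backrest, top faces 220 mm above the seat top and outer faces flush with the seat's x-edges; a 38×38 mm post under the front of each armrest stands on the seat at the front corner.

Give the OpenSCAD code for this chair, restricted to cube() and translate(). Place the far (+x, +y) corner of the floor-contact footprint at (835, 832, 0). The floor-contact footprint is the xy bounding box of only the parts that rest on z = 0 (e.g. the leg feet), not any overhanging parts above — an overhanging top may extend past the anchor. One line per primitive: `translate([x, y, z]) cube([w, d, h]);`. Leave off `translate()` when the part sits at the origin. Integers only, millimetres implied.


// leg_h = 484 - 22 = 462
// arm post h = 220 - 38 = 182
translate([347, 398, 462]) cube([488, 434, 22]);
translate([347, 398, 0]) cube([39, 39, 462]);
translate([796, 398, 0]) cube([39, 39, 462]);
translate([347, 793, 0]) cube([39, 39, 462]);
translate([796, 793, 0]) cube([39, 39, 462]);
translate([347, 806, 484]) cube([488, 26, 427]);
translate([347, 398, 666]) cube([38, 408, 38]);
translate([797, 398, 666]) cube([38, 408, 38]);
translate([347, 398, 484]) cube([38, 38, 182]);
translate([797, 398, 484]) cube([38, 38, 182]);


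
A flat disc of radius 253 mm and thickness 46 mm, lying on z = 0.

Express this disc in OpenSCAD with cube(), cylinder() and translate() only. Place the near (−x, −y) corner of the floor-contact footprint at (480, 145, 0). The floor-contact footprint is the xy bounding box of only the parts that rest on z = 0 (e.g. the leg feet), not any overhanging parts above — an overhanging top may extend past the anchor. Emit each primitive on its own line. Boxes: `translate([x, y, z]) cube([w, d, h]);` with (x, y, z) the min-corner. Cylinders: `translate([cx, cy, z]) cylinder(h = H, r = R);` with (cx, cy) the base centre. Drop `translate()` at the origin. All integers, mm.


translate([733, 398, 0]) cylinder(h = 46, r = 253);


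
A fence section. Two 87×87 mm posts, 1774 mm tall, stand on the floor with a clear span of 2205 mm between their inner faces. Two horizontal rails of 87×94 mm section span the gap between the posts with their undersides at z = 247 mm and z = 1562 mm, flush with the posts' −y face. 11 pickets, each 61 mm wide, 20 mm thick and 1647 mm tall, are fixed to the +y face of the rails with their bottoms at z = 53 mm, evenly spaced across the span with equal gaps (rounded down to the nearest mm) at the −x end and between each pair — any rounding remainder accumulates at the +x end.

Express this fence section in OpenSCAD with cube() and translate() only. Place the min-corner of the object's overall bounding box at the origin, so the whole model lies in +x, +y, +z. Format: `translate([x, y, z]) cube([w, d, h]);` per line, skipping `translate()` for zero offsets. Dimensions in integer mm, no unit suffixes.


cube([87, 87, 1774]);
translate([2292, 0, 0]) cube([87, 87, 1774]);
translate([87, 0, 247]) cube([2205, 87, 94]);
translate([87, 0, 1562]) cube([2205, 87, 94]);
translate([214, 87, 53]) cube([61, 20, 1647]);
translate([402, 87, 53]) cube([61, 20, 1647]);
translate([590, 87, 53]) cube([61, 20, 1647]);
translate([778, 87, 53]) cube([61, 20, 1647]);
translate([966, 87, 53]) cube([61, 20, 1647]);
translate([1154, 87, 53]) cube([61, 20, 1647]);
translate([1342, 87, 53]) cube([61, 20, 1647]);
translate([1530, 87, 53]) cube([61, 20, 1647]);
translate([1718, 87, 53]) cube([61, 20, 1647]);
translate([1906, 87, 53]) cube([61, 20, 1647]);
translate([2094, 87, 53]) cube([61, 20, 1647]);


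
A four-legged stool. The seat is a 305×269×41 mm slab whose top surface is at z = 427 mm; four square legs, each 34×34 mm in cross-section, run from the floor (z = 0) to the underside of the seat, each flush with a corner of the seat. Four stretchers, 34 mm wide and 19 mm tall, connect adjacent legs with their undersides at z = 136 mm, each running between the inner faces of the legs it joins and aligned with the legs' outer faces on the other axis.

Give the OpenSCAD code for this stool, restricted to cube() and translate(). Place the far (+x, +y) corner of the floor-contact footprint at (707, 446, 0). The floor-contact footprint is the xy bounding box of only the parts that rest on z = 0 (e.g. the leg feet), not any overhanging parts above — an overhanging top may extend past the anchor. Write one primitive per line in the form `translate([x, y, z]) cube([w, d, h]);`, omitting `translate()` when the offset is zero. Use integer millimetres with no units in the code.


translate([402, 177, 386]) cube([305, 269, 41]);
translate([402, 177, 0]) cube([34, 34, 386]);
translate([673, 177, 0]) cube([34, 34, 386]);
translate([402, 412, 0]) cube([34, 34, 386]);
translate([673, 412, 0]) cube([34, 34, 386]);
translate([436, 177, 136]) cube([237, 34, 19]);
translate([436, 412, 136]) cube([237, 34, 19]);
translate([402, 211, 136]) cube([34, 201, 19]);
translate([673, 211, 136]) cube([34, 201, 19]);


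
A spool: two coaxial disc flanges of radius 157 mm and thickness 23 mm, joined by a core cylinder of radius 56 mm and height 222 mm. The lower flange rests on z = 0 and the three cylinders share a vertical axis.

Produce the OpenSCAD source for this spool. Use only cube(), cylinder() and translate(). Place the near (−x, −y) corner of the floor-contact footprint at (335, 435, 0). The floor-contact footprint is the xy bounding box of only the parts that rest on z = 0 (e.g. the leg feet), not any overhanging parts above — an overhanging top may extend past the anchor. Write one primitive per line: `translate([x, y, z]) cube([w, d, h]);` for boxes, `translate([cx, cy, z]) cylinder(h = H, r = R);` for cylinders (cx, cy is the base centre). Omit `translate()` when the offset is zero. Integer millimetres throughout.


translate([492, 592, 0]) cylinder(h = 23, r = 157);
translate([492, 592, 23]) cylinder(h = 222, r = 56);
translate([492, 592, 245]) cylinder(h = 23, r = 157);


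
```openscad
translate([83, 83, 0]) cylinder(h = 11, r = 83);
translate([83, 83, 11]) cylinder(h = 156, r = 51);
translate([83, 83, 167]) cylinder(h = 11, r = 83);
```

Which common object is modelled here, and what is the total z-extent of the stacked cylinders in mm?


A spool. The overall height is 178 mm.

Three coaxial cylinders, large–small–large — a spool. Two 11 mm flanges and a 156 mm core give 11 + 156 + 11 = 178 mm.


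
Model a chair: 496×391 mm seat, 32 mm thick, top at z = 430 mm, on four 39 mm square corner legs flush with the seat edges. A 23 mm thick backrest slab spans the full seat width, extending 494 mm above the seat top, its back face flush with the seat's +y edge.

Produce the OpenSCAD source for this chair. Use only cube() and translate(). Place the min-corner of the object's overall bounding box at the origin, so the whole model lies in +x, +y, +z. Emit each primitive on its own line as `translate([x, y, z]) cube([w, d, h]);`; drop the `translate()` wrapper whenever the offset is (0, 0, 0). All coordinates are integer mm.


translate([0, 0, 398]) cube([496, 391, 32]);
cube([39, 39, 398]);
translate([457, 0, 0]) cube([39, 39, 398]);
translate([0, 352, 0]) cube([39, 39, 398]);
translate([457, 352, 0]) cube([39, 39, 398]);
translate([0, 368, 430]) cube([496, 23, 494]);


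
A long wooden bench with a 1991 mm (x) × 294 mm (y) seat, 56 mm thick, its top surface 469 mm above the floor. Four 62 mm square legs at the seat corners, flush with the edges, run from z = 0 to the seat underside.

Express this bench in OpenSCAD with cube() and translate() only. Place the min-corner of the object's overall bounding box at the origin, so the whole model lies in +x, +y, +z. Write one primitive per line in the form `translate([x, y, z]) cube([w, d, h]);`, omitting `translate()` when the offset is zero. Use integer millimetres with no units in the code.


// leg_h = 469 − 56 = 413
translate([0, 0, 413]) cube([1991, 294, 56]);
cube([62, 62, 413]);
translate([0, 232, 0]) cube([62, 62, 413]);
translate([1929, 0, 0]) cube([62, 62, 413]);
translate([1929, 232, 0]) cube([62, 62, 413]);


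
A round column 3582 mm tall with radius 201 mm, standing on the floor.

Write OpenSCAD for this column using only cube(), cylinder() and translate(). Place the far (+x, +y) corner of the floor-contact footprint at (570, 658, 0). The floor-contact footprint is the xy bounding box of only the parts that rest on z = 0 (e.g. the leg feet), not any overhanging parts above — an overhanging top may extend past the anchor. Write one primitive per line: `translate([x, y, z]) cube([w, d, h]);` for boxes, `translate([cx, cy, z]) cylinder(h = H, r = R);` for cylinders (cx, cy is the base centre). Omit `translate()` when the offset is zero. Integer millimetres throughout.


translate([369, 457, 0]) cylinder(h = 3582, r = 201);


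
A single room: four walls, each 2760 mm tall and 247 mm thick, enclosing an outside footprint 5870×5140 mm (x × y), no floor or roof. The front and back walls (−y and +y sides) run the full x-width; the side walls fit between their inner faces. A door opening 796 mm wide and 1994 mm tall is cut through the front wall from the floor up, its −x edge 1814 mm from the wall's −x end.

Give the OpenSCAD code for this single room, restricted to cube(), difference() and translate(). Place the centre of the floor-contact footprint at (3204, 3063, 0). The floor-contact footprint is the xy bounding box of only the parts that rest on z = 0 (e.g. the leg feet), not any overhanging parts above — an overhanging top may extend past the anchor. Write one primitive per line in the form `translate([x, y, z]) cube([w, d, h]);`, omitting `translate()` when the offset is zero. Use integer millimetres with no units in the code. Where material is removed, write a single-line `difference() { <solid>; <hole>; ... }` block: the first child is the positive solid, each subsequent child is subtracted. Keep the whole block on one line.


difference() { translate([269, 493, 0]) cube([5870, 247, 2760]); translate([2083, 493, 0]) cube([796, 247, 1994]); }
translate([269, 5386, 0]) cube([5870, 247, 2760]);
translate([269, 740, 0]) cube([247, 4646, 2760]);
translate([5892, 740, 0]) cube([247, 4646, 2760]);


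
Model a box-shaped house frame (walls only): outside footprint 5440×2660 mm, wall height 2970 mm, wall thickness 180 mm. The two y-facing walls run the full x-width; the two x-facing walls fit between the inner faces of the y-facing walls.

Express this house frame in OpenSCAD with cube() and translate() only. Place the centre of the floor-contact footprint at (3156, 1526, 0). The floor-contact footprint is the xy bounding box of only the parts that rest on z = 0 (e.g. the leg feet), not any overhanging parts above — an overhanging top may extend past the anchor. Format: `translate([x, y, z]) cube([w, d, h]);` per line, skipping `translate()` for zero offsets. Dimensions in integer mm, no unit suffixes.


translate([436, 196, 0]) cube([5440, 180, 2970]);
translate([436, 2676, 0]) cube([5440, 180, 2970]);
translate([436, 376, 0]) cube([180, 2300, 2970]);
translate([5696, 376, 0]) cube([180, 2300, 2970]);


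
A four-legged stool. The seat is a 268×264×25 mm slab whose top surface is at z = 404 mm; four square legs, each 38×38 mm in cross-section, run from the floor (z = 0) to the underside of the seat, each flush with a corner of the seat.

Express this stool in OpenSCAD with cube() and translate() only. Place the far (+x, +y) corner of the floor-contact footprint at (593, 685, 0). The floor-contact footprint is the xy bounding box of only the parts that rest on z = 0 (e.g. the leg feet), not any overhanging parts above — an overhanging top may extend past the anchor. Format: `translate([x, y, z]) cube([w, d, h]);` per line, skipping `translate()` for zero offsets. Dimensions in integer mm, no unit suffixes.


translate([325, 421, 379]) cube([268, 264, 25]);
translate([325, 421, 0]) cube([38, 38, 379]);
translate([555, 421, 0]) cube([38, 38, 379]);
translate([325, 647, 0]) cube([38, 38, 379]);
translate([555, 647, 0]) cube([38, 38, 379]);
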